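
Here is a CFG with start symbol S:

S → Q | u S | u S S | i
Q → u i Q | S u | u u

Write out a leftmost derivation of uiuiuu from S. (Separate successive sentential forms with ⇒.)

S⇒Q⇒Su⇒uSSu⇒uiSu⇒uiQu⇒uiSuu⇒uiuSuu⇒uiuiuu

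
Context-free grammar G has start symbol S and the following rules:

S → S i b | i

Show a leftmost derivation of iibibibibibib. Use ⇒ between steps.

S ⇒ Sib ⇒ Sibib ⇒ Sibibib ⇒ Sibibibib ⇒ Sibibibibib ⇒ Sibibibibibib ⇒ iibibibibibib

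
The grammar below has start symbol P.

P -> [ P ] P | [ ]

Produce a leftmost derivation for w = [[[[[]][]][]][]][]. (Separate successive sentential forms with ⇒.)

P ⇒ [P]P   [P -> [ P ] P]
[P]P ⇒ [[P]P]P   [P -> [ P ] P]
[[P]P]P ⇒ [[[P]P]P]P   [P -> [ P ] P]
[[[P]P]P]P ⇒ [[[[P]P]P]P]P   [P -> [ P ] P]
[[[[P]P]P]P]P ⇒ [[[[[]]P]P]P]P   [P -> [ ]]
[[[[[]]P]P]P]P ⇒ [[[[[]][]]P]P]P   [P -> [ ]]
[[[[[]][]]P]P]P ⇒ [[[[[]][]][]]P]P   [P -> [ ]]
[[[[[]][]][]]P]P ⇒ [[[[[]][]][]][]]P   [P -> [ ]]
[[[[[]][]][]][]]P ⇒ [[[[[]][]][]][]][]   [P -> [ ]]

P⇒[P]P⇒[[P]P]P⇒[[[P]P]P]P⇒[[[[P]P]P]P]P⇒[[[[[]]P]P]P]P⇒[[[[[]][]]P]P]P⇒[[[[[]][]][]]P]P⇒[[[[[]][]][]][]]P⇒[[[[[]][]][]][]][]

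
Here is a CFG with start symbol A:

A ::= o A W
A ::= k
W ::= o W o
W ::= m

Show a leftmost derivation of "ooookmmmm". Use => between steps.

A => oAW   [A ::= o A W]
oAW => ooAWW   [A ::= o A W]
ooAWW => oooAWWW   [A ::= o A W]
oooAWWW => ooooAWWWW   [A ::= o A W]
ooooAWWWW => ooookWWWW   [A ::= k]
ooookWWWW => ooookmWWW   [W ::= m]
ooookmWWW => ooookmmWW   [W ::= m]
ooookmmWW => ooookmmmW   [W ::= m]
ooookmmmW => ooookmmmm   [W ::= m]

A => oAW => ooAWW => oooAWWW => ooooAWWWW => ooookWWWW => ooookmWWW => ooookmmWW => ooookmmmW => ooookmmmm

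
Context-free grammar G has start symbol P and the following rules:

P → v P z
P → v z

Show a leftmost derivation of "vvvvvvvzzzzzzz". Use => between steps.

P => vPz => vvPzz => vvvPzzz => vvvvPzzzz => vvvvvPzzzzz => vvvvvvPzzzzzz => vvvvvvvzzzzzzz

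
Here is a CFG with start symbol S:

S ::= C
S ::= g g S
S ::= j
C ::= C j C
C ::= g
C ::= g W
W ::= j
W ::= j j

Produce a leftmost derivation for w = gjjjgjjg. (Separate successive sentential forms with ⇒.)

S ⇒ C   [S ::= C]
C ⇒ CjC   [C ::= C j C]
CjC ⇒ gWjC   [C ::= g W]
gWjC ⇒ gjjjC   [W ::= j j]
gjjjC ⇒ gjjjCjC   [C ::= C j C]
gjjjCjC ⇒ gjjjgWjC   [C ::= g W]
gjjjgWjC ⇒ gjjjgjjC   [W ::= j]
gjjjgjjC ⇒ gjjjgjjg   [C ::= g]

S ⇒ C ⇒ CjC ⇒ gWjC ⇒ gjjjC ⇒ gjjjCjC ⇒ gjjjgWjC ⇒ gjjjgjjC ⇒ gjjjgjjg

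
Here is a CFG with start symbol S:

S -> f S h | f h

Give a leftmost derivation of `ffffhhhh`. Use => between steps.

S=>fSh=>ffShh=>fffShhh=>ffffhhhh

S => fSh   [S -> f S h]
fSh => ffShh   [S -> f S h]
ffShh => fffShhh   [S -> f S h]
fffShhh => ffffhhhh   [S -> f h]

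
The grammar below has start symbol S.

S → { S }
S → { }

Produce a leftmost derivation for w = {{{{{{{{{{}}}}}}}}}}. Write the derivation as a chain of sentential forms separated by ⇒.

S⇒{S}⇒{{S}}⇒{{{S}}}⇒{{{{S}}}}⇒{{{{{S}}}}}⇒{{{{{{S}}}}}}⇒{{{{{{{S}}}}}}}⇒{{{{{{{{S}}}}}}}}⇒{{{{{{{{{S}}}}}}}}}⇒{{{{{{{{{{}}}}}}}}}}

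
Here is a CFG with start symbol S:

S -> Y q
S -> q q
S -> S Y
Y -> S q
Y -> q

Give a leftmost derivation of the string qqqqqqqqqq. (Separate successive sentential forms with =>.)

S=>SY=>qqY=>qqSq=>qqSYq=>qqqqYq=>qqqqSqq=>qqqqYqqq=>qqqqSqqqq=>qqqqqqqqqq

S => SY   [S -> S Y]
SY => qqY   [S -> q q]
qqY => qqSq   [Y -> S q]
qqSq => qqSYq   [S -> S Y]
qqSYq => qqqqYq   [S -> q q]
qqqqYq => qqqqSqq   [Y -> S q]
qqqqSqq => qqqqYqqq   [S -> Y q]
qqqqYqqq => qqqqSqqqq   [Y -> S q]
qqqqSqqqq => qqqqqqqqqq   [S -> q q]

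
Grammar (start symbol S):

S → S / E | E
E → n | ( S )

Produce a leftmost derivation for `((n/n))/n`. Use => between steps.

S=>S/E=>E/E=>(S)/E=>(E)/E=>((S))/E=>((S/E))/E=>((E/E))/E=>((n/E))/E=>((n/n))/E=>((n/n))/n

S => S/E   [S → S / E]
S/E => E/E   [S → E]
E/E => (S)/E   [E → ( S )]
(S)/E => (E)/E   [S → E]
(E)/E => ((S))/E   [E → ( S )]
((S))/E => ((S/E))/E   [S → S / E]
((S/E))/E => ((E/E))/E   [S → E]
((E/E))/E => ((n/E))/E   [E → n]
((n/E))/E => ((n/n))/E   [E → n]
((n/n))/E => ((n/n))/n   [E → n]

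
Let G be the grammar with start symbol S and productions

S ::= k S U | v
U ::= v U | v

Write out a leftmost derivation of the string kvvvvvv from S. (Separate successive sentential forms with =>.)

S=>kSU=>kvU=>kvvU=>kvvvU=>kvvvvU=>kvvvvvU=>kvvvvvv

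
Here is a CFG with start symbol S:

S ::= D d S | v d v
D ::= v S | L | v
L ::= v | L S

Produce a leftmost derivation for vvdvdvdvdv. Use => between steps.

S=>DdS=>vSdS=>vDdSdS=>vvdSdS=>vvdvdvdS=>vvdvdvdvdv

S => DdS   [S ::= D d S]
DdS => vSdS   [D ::= v S]
vSdS => vDdSdS   [S ::= D d S]
vDdSdS => vvdSdS   [D ::= v]
vvdSdS => vvdvdvdS   [S ::= v d v]
vvdvdvdS => vvdvdvdvdv   [S ::= v d v]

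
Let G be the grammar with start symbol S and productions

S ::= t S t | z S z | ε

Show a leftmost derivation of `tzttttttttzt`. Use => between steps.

S=>tSt=>tzSzt=>tztStzt=>tzttSttzt=>tztttStttzt=>tzttttSttttzt=>tzttttttttzt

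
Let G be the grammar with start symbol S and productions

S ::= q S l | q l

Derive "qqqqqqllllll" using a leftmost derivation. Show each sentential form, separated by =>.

S => qSl => qqSll => qqqSlll => qqqqSllll => qqqqqSlllll => qqqqqqllllll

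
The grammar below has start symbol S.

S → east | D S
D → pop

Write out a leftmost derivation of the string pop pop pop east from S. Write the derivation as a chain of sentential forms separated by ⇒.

S ⇒ D S   [S → D S]
D S ⇒ pop S   [D → pop]
pop S ⇒ pop D S   [S → D S]
pop D S ⇒ pop pop S   [D → pop]
pop pop S ⇒ pop pop D S   [S → D S]
pop pop D S ⇒ pop pop pop S   [D → pop]
pop pop pop S ⇒ pop pop pop east   [S → east]

S ⇒ D S ⇒ pop S ⇒ pop D S ⇒ pop pop S ⇒ pop pop D S ⇒ pop pop pop S ⇒ pop pop pop east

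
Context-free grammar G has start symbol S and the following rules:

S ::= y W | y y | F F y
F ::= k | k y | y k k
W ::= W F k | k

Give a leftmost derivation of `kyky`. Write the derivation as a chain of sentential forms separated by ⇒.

S⇒FFy⇒kyFy⇒kyky

S ⇒ FFy   [S ::= F F y]
FFy ⇒ kyFy   [F ::= k y]
kyFy ⇒ kyky   [F ::= k]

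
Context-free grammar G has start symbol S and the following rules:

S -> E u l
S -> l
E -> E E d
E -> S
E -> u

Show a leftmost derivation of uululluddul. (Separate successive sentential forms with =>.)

S=>Eul=>EEdul=>SEdul=>EulEdul=>SulEdul=>EululEdul=>uululEdul=>uululEEddul=>uululSEddul=>uulullEddul=>uululluddul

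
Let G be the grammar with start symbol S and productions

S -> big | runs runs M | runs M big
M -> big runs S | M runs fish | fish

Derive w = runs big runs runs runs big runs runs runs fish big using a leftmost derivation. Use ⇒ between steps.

S ⇒ runs M big ⇒ runs big runs S big ⇒ runs big runs runs runs M big ⇒ runs big runs runs runs big runs S big ⇒ runs big runs runs runs big runs runs runs M big ⇒ runs big runs runs runs big runs runs runs fish big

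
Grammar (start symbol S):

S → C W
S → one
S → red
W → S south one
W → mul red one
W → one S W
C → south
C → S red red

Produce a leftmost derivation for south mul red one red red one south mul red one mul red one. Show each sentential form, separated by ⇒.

S ⇒ C W ⇒ S red red W ⇒ C W red red W ⇒ south W red red W ⇒ south mul red one red red W ⇒ south mul red one red red one S W ⇒ south mul red one red red one C W W ⇒ south mul red one red red one south W W ⇒ south mul red one red red one south mul red one W ⇒ south mul red one red red one south mul red one mul red one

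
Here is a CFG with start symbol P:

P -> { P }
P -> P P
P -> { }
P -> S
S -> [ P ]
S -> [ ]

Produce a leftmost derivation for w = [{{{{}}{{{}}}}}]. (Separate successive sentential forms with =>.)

P => S   [P -> S]
S => [P]   [S -> [ P ]]
[P] => [{P}]   [P -> { P }]
[{P}] => [{{P}}]   [P -> { P }]
[{{P}}] => [{{PP}}]   [P -> P P]
[{{PP}}] => [{{{P}P}}]   [P -> { P }]
[{{{P}P}}] => [{{{{}}P}}]   [P -> { }]
[{{{{}}P}}] => [{{{{}}{P}}}]   [P -> { P }]
[{{{{}}{P}}}] => [{{{{}}{{P}}}}]   [P -> { P }]
[{{{{}}{{P}}}}] => [{{{{}}{{{}}}}}]   [P -> { }]

P => S => [P] => [{P}] => [{{P}}] => [{{PP}}] => [{{{P}P}}] => [{{{{}}P}}] => [{{{{}}{P}}}] => [{{{{}}{{P}}}}] => [{{{{}}{{{}}}}}]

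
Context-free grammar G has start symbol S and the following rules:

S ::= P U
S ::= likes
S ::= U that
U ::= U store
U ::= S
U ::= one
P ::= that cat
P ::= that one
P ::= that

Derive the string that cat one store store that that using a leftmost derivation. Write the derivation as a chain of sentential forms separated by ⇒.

S ⇒ U that ⇒ S that ⇒ U that that ⇒ S that that ⇒ P U that that ⇒ that cat U that that ⇒ that cat U store that that ⇒ that cat U store store that that ⇒ that cat one store store that that

S ⇒ U that   [S ::= U that]
U that ⇒ S that   [U ::= S]
S that ⇒ U that that   [S ::= U that]
U that that ⇒ S that that   [U ::= S]
S that that ⇒ P U that that   [S ::= P U]
P U that that ⇒ that cat U that that   [P ::= that cat]
that cat U that that ⇒ that cat U store that that   [U ::= U store]
that cat U store that that ⇒ that cat U store store that that   [U ::= U store]
that cat U store store that that ⇒ that cat one store store that that   [U ::= one]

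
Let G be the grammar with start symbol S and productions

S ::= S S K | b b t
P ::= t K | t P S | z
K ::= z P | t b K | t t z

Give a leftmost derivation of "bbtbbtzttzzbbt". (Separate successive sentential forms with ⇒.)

S ⇒ SSK ⇒ bbtSK ⇒ bbtbbtK ⇒ bbtbbtzP ⇒ bbtbbtztPS ⇒ bbtbbtzttKS ⇒ bbtbbtzttzPS ⇒ bbtbbtzttzzS ⇒ bbtbbtzttzzbbt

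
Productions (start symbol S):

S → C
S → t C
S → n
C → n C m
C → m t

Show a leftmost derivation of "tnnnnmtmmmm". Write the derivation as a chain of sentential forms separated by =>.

S=>tC=>tnCm=>tnnCmm=>tnnnCmmm=>tnnnnCmmmm=>tnnnnmtmmmm

S => tC   [S → t C]
tC => tnCm   [C → n C m]
tnCm => tnnCmm   [C → n C m]
tnnCmm => tnnnCmmm   [C → n C m]
tnnnCmmm => tnnnnCmmmm   [C → n C m]
tnnnnCmmmm => tnnnnmtmmmm   [C → m t]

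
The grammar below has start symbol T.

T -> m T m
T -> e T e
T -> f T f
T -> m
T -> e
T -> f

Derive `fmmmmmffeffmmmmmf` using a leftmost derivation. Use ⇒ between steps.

T⇒fTf⇒fmTmf⇒fmmTmmf⇒fmmmTmmmf⇒fmmmmTmmmmf⇒fmmmmmTmmmmmf⇒fmmmmmfTfmmmmmf⇒fmmmmmffTffmmmmmf⇒fmmmmmffeffmmmmmf

T ⇒ fTf   [T -> f T f]
fTf ⇒ fmTmf   [T -> m T m]
fmTmf ⇒ fmmTmmf   [T -> m T m]
fmmTmmf ⇒ fmmmTmmmf   [T -> m T m]
fmmmTmmmf ⇒ fmmmmTmmmmf   [T -> m T m]
fmmmmTmmmmf ⇒ fmmmmmTmmmmmf   [T -> m T m]
fmmmmmTmmmmmf ⇒ fmmmmmfTfmmmmmf   [T -> f T f]
fmmmmmfTfmmmmmf ⇒ fmmmmmffTffmmmmmf   [T -> f T f]
fmmmmmffTffmmmmmf ⇒ fmmmmmffeffmmmmmf   [T -> e]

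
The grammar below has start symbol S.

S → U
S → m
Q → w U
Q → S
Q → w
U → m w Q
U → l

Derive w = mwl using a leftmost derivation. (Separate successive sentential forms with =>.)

S => U => mwQ => mwS => mwU => mwl

S => U   [S → U]
U => mwQ   [U → m w Q]
mwQ => mwS   [Q → S]
mwS => mwU   [S → U]
mwU => mwl   [U → l]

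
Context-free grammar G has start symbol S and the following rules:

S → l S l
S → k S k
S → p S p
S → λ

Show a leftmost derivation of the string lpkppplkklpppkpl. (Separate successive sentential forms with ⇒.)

S ⇒ lSl ⇒ lpSpl ⇒ lpkSkpl ⇒ lpkpSpkpl ⇒ lpkppSppkpl ⇒ lpkpppSpppkpl ⇒ lpkppplSlpppkpl ⇒ lpkppplkSklpppkpl ⇒ lpkppplkklpppkpl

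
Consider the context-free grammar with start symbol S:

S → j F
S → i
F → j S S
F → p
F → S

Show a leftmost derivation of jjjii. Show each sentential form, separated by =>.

S=>jF=>jS=>jjF=>jjjSS=>jjjiS=>jjjii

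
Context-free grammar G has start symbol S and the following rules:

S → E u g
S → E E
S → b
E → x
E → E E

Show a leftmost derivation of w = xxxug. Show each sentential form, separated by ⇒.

S ⇒ Eug ⇒ EEug ⇒ EEEug ⇒ xEEug ⇒ xxEug ⇒ xxxug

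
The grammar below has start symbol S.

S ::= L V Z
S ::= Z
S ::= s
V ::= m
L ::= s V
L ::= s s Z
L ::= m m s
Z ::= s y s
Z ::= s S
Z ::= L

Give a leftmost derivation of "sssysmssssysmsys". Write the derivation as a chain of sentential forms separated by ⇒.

S ⇒ LVZ ⇒ ssZVZ ⇒ sssysVZ ⇒ sssysmZ ⇒ sssysmsS ⇒ sssysmsLVZ ⇒ sssysmsssZVZ ⇒ sssysmssssysVZ ⇒ sssysmssssysmZ ⇒ sssysmssssysmsys

S ⇒ LVZ   [S ::= L V Z]
LVZ ⇒ ssZVZ   [L ::= s s Z]
ssZVZ ⇒ sssysVZ   [Z ::= s y s]
sssysVZ ⇒ sssysmZ   [V ::= m]
sssysmZ ⇒ sssysmsS   [Z ::= s S]
sssysmsS ⇒ sssysmsLVZ   [S ::= L V Z]
sssysmsLVZ ⇒ sssysmsssZVZ   [L ::= s s Z]
sssysmsssZVZ ⇒ sssysmssssysVZ   [Z ::= s y s]
sssysmssssysVZ ⇒ sssysmssssysmZ   [V ::= m]
sssysmssssysmZ ⇒ sssysmssssysmsys   [Z ::= s y s]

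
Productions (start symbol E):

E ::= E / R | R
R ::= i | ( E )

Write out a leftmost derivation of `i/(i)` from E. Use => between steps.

E => E/R   [E ::= E / R]
E/R => R/R   [E ::= R]
R/R => i/R   [R ::= i]
i/R => i/(E)   [R ::= ( E )]
i/(E) => i/(R)   [E ::= R]
i/(R) => i/(i)   [R ::= i]

E => E/R => R/R => i/R => i/(E) => i/(R) => i/(i)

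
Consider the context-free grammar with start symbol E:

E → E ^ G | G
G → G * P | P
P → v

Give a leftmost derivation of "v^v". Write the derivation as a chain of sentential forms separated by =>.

E => E^G => G^G => P^G => v^G => v^P => v^v

E => E^G   [E → E ^ G]
E^G => G^G   [E → G]
G^G => P^G   [G → P]
P^G => v^G   [P → v]
v^G => v^P   [G → P]
v^P => v^v   [P → v]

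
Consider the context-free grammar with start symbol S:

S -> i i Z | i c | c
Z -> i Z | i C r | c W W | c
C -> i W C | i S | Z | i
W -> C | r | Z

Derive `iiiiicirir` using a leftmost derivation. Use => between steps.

S => iiZ   [S -> i i Z]
iiZ => iiiZ   [Z -> i Z]
iiiZ => iiiiCr   [Z -> i C r]
iiiiCr => iiiiiWCr   [C -> i W C]
iiiiiWCr => iiiiiZCr   [W -> Z]
iiiiiZCr => iiiiicCr   [Z -> c]
iiiiicCr => iiiiiciWCr   [C -> i W C]
iiiiiciWCr => iiiiicirCr   [W -> r]
iiiiicirCr => iiiiicirir   [C -> i]

S => iiZ => iiiZ => iiiiCr => iiiiiWCr => iiiiiZCr => iiiiicCr => iiiiiciWCr => iiiiicirCr => iiiiicirir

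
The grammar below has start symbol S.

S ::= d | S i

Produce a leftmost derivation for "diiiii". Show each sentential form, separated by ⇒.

S⇒Si⇒Sii⇒Siii⇒Siiii⇒Siiiii⇒diiiii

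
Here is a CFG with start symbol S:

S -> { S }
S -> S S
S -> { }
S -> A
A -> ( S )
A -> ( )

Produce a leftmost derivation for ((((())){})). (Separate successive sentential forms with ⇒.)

S ⇒ A   [S -> A]
A ⇒ (S)   [A -> ( S )]
(S) ⇒ (A)   [S -> A]
(A) ⇒ ((S))   [A -> ( S )]
((S)) ⇒ ((SS))   [S -> S S]
((SS)) ⇒ ((AS))   [S -> A]
((AS)) ⇒ (((S)S))   [A -> ( S )]
(((S)S)) ⇒ (((A)S))   [S -> A]
(((A)S)) ⇒ ((((S))S))   [A -> ( S )]
((((S))S)) ⇒ ((((A))S))   [S -> A]
((((A))S)) ⇒ ((((()))S))   [A -> ( )]
((((()))S)) ⇒ ((((())){}))   [S -> { }]

S⇒A⇒(S)⇒(A)⇒((S))⇒((SS))⇒((AS))⇒(((S)S))⇒(((A)S))⇒((((S))S))⇒((((A))S))⇒((((()))S))⇒((((())){}))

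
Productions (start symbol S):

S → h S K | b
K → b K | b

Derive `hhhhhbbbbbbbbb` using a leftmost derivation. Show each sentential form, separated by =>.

S => hSK   [S → h S K]
hSK => hhSKK   [S → h S K]
hhSKK => hhhSKKK   [S → h S K]
hhhSKKK => hhhhSKKKK   [S → h S K]
hhhhSKKKK => hhhhhSKKKKK   [S → h S K]
hhhhhSKKKKK => hhhhhbKKKKK   [S → b]
hhhhhbKKKKK => hhhhhbbKKKK   [K → b]
hhhhhbbKKKK => hhhhhbbbKKKK   [K → b K]
hhhhhbbbKKKK => hhhhhbbbbKKK   [K → b]
hhhhhbbbbKKK => hhhhhbbbbbKKK   [K → b K]
hhhhhbbbbbKKK => hhhhhbbbbbbKK   [K → b]
hhhhhbbbbbbKK => hhhhhbbbbbbbKK   [K → b K]
hhhhhbbbbbbbKK => hhhhhbbbbbbbbK   [K → b]
hhhhhbbbbbbbbK => hhhhhbbbbbbbbb   [K → b]

S=>hSK=>hhSKK=>hhhSKKK=>hhhhSKKKK=>hhhhhSKKKKK=>hhhhhbKKKKK=>hhhhhbbKKKK=>hhhhhbbbKKKK=>hhhhhbbbbKKK=>hhhhhbbbbbKKK=>hhhhhbbbbbbKK=>hhhhhbbbbbbbKK=>hhhhhbbbbbbbbK=>hhhhhbbbbbbbbb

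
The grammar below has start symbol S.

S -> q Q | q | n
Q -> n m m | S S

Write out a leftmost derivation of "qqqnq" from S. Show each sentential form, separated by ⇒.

S ⇒ qQ ⇒ qSS ⇒ qqQS ⇒ qqSSS ⇒ qqqSS ⇒ qqqnS ⇒ qqqnq

S ⇒ qQ   [S -> q Q]
qQ ⇒ qSS   [Q -> S S]
qSS ⇒ qqQS   [S -> q Q]
qqQS ⇒ qqSSS   [Q -> S S]
qqSSS ⇒ qqqSS   [S -> q]
qqqSS ⇒ qqqnS   [S -> n]
qqqnS ⇒ qqqnq   [S -> q]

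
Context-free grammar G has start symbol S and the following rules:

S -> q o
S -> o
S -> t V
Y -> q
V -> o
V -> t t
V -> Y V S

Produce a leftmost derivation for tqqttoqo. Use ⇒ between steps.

S ⇒ tV ⇒ tYVS ⇒ tqVS ⇒ tqYVSS ⇒ tqqVSS ⇒ tqqttSS ⇒ tqqttoS ⇒ tqqttoqo

S ⇒ tV   [S -> t V]
tV ⇒ tYVS   [V -> Y V S]
tYVS ⇒ tqVS   [Y -> q]
tqVS ⇒ tqYVSS   [V -> Y V S]
tqYVSS ⇒ tqqVSS   [Y -> q]
tqqVSS ⇒ tqqttSS   [V -> t t]
tqqttSS ⇒ tqqttoS   [S -> o]
tqqttoS ⇒ tqqttoqo   [S -> q o]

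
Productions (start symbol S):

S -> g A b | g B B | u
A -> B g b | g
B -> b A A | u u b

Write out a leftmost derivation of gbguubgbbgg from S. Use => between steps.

S => gBB   [S -> g B B]
gBB => gbAAB   [B -> b A A]
gbAAB => gbgAB   [A -> g]
gbgAB => gbgBgbB   [A -> B g b]
gbgBgbB => gbguubgbB   [B -> u u b]
gbguubgbB => gbguubgbbAA   [B -> b A A]
gbguubgbbAA => gbguubgbbgA   [A -> g]
gbguubgbbgA => gbguubgbbgg   [A -> g]

S=>gBB=>gbAAB=>gbgAB=>gbgBgbB=>gbguubgbB=>gbguubgbbAA=>gbguubgbbgA=>gbguubgbbgg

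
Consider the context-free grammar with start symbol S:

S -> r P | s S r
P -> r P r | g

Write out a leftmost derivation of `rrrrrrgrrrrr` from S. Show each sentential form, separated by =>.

S => rP   [S -> r P]
rP => rrPr   [P -> r P r]
rrPr => rrrPrr   [P -> r P r]
rrrPrr => rrrrPrrr   [P -> r P r]
rrrrPrrr => rrrrrPrrrr   [P -> r P r]
rrrrrPrrrr => rrrrrrPrrrrr   [P -> r P r]
rrrrrrPrrrrr => rrrrrrgrrrrr   [P -> g]

S=>rP=>rrPr=>rrrPrr=>rrrrPrrr=>rrrrrPrrrr=>rrrrrrPrrrrr=>rrrrrrgrrrrr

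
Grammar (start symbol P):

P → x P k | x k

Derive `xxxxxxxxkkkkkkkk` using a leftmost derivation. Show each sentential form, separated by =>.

P => xPk   [P → x P k]
xPk => xxPkk   [P → x P k]
xxPkk => xxxPkkk   [P → x P k]
xxxPkkk => xxxxPkkkk   [P → x P k]
xxxxPkkkk => xxxxxPkkkkk   [P → x P k]
xxxxxPkkkkk => xxxxxxPkkkkkk   [P → x P k]
xxxxxxPkkkkkk => xxxxxxxPkkkkkkk   [P → x P k]
xxxxxxxPkkkkkkk => xxxxxxxxkkkkkkkk   [P → x k]

P => xPk => xxPkk => xxxPkkk => xxxxPkkkk => xxxxxPkkkkk => xxxxxxPkkkkkk => xxxxxxxPkkkkkkk => xxxxxxxxkkkkkkkk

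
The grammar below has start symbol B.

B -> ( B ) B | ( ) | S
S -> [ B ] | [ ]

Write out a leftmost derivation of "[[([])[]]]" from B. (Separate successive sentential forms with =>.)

B => S => [B] => [S] => [[B]] => [[(B)B]] => [[(S)B]] => [[([])B]] => [[([])S]] => [[([])[]]]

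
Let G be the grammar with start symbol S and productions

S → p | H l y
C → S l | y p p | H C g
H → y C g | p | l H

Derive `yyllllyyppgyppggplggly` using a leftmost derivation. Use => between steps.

S => Hly   [S → H l y]
Hly => yCgly   [H → y C g]
yCgly => yHCggly   [C → H C g]
yHCggly => yyCgCggly   [H → y C g]
yyCgCggly => yyHCggCggly   [C → H C g]
yyHCggCggly => yylHCggCggly   [H → l H]
yylHCggCggly => yyllHCggCggly   [H → l H]
yyllHCggCggly => yylllHCggCggly   [H → l H]
yylllHCggCggly => yyllllHCggCggly   [H → l H]
yyllllHCggCggly => yyllllyCgCggCggly   [H → y C g]
yyllllyCgCggCggly => yyllllyyppgCggCggly   [C → y p p]
yyllllyyppgCggCggly => yyllllyyppgyppggCggly   [C → y p p]
yyllllyyppgyppggCggly => yyllllyyppgyppggSlggly   [C → S l]
yyllllyyppgyppggSlggly => yyllllyyppgyppggplggly   [S → p]

S => Hly => yCgly => yHCggly => yyCgCggly => yyHCggCggly => yylHCggCggly => yyllHCggCggly => yylllHCggCggly => yyllllHCggCggly => yyllllyCgCggCggly => yyllllyyppgCggCggly => yyllllyyppgyppggCggly => yyllllyyppgyppggSlggly => yyllllyyppgyppggplggly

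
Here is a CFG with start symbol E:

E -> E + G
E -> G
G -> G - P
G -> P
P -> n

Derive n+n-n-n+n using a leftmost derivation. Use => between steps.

E=>E+G=>E+G+G=>G+G+G=>P+G+G=>n+G+G=>n+G-P+G=>n+G-P-P+G=>n+P-P-P+G=>n+n-P-P+G=>n+n-n-P+G=>n+n-n-n+G=>n+n-n-n+P=>n+n-n-n+n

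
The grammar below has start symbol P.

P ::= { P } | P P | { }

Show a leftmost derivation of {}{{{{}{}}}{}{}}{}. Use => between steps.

P => PP   [P ::= P P]
PP => PPP   [P ::= P P]
PPP => {}PP   [P ::= { }]
{}PP => {}{P}P   [P ::= { P }]
{}{P}P => {}{PP}P   [P ::= P P]
{}{PP}P => {}{PPP}P   [P ::= P P]
{}{PPP}P => {}{{P}PP}P   [P ::= { P }]
{}{{P}PP}P => {}{{{P}}PP}P   [P ::= { P }]
{}{{{P}}PP}P => {}{{{PP}}PP}P   [P ::= P P]
{}{{{PP}}PP}P => {}{{{{}P}}PP}P   [P ::= { }]
{}{{{{}P}}PP}P => {}{{{{}{}}}PP}P   [P ::= { }]
{}{{{{}{}}}PP}P => {}{{{{}{}}}{}P}P   [P ::= { }]
{}{{{{}{}}}{}P}P => {}{{{{}{}}}{}{}}P   [P ::= { }]
{}{{{{}{}}}{}{}}P => {}{{{{}{}}}{}{}}{}   [P ::= { }]

P => PP => PPP => {}PP => {}{P}P => {}{PP}P => {}{PPP}P => {}{{P}PP}P => {}{{{P}}PP}P => {}{{{PP}}PP}P => {}{{{{}P}}PP}P => {}{{{{}{}}}PP}P => {}{{{{}{}}}{}P}P => {}{{{{}{}}}{}{}}P => {}{{{{}{}}}{}{}}{}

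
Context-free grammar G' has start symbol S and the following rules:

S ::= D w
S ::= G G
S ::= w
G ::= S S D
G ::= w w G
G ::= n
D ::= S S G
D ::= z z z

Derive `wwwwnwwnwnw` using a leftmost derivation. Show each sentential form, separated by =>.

S=>Dw=>SSGw=>GGSGw=>wwGGSGw=>wwwwGGSGw=>wwwwnGSGw=>wwwwnwwGSGw=>wwwwnwwnSGw=>wwwwnwwnwGw=>wwwwnwwnwnw

S => Dw   [S ::= D w]
Dw => SSGw   [D ::= S S G]
SSGw => GGSGw   [S ::= G G]
GGSGw => wwGGSGw   [G ::= w w G]
wwGGSGw => wwwwGGSGw   [G ::= w w G]
wwwwGGSGw => wwwwnGSGw   [G ::= n]
wwwwnGSGw => wwwwnwwGSGw   [G ::= w w G]
wwwwnwwGSGw => wwwwnwwnSGw   [G ::= n]
wwwwnwwnSGw => wwwwnwwnwGw   [S ::= w]
wwwwnwwnwGw => wwwwnwwnwnw   [G ::= n]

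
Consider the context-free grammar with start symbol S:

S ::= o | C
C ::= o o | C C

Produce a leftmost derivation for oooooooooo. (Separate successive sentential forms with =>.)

S => C   [S ::= C]
C => CC   [C ::= C C]
CC => CCC   [C ::= C C]
CCC => CCCC   [C ::= C C]
CCCC => CCCCC   [C ::= C C]
CCCCC => ooCCCC   [C ::= o o]
ooCCCC => ooooCCC   [C ::= o o]
ooooCCC => ooooooCC   [C ::= o o]
ooooooCC => ooooooooC   [C ::= o o]
ooooooooC => oooooooooo   [C ::= o o]

S => C => CC => CCC => CCCC => CCCCC => ooCCCC => ooooCCC => ooooooCC => ooooooooC => oooooooooo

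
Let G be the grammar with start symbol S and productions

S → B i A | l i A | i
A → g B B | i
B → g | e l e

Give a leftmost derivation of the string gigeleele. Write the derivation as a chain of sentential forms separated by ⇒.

S ⇒ BiA   [S → B i A]
BiA ⇒ giA   [B → g]
giA ⇒ gigBB   [A → g B B]
gigBB ⇒ gigeleB   [B → e l e]
gigeleB ⇒ gigeleele   [B → e l e]

S ⇒ BiA ⇒ giA ⇒ gigBB ⇒ gigeleB ⇒ gigeleele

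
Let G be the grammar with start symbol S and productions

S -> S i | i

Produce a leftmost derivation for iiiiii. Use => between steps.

S=>Si=>Sii=>Siii=>Siiii=>Siiiii=>iiiiii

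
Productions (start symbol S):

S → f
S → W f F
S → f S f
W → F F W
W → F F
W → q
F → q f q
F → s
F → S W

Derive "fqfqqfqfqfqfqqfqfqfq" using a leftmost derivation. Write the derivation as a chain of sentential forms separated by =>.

S => WfF => FFfF => SWFfF => fSfWFfF => fWfFfWFfF => fFFfFfWFfF => fqfqFfFfWFfF => fqfqqfqfFfWFfF => fqfqqfqfqfqfWFfF => fqfqqfqfqfqfqFfF => fqfqqfqfqfqfqqfqfF => fqfqqfqfqfqfqqfqfqfq

S => WfF   [S → W f F]
WfF => FFfF   [W → F F]
FFfF => SWFfF   [F → S W]
SWFfF => fSfWFfF   [S → f S f]
fSfWFfF => fWfFfWFfF   [S → W f F]
fWfFfWFfF => fFFfFfWFfF   [W → F F]
fFFfFfWFfF => fqfqFfFfWFfF   [F → q f q]
fqfqFfFfWFfF => fqfqqfqfFfWFfF   [F → q f q]
fqfqqfqfFfWFfF => fqfqqfqfqfqfWFfF   [F → q f q]
fqfqqfqfqfqfWFfF => fqfqqfqfqfqfqFfF   [W → q]
fqfqqfqfqfqfqFfF => fqfqqfqfqfqfqqfqfF   [F → q f q]
fqfqqfqfqfqfqqfqfF => fqfqqfqfqfqfqqfqfqfq   [F → q f q]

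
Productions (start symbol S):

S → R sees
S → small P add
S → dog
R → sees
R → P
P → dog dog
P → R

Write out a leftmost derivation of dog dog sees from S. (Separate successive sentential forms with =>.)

S => R sees => P sees => dog dog sees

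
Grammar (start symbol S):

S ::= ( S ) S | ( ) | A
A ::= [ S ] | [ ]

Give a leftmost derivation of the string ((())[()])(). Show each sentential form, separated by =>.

S => (S)S   [S ::= ( S ) S]
(S)S => ((S)S)S   [S ::= ( S ) S]
((S)S)S => ((())S)S   [S ::= ( )]
((())S)S => ((())A)S   [S ::= A]
((())A)S => ((())[S])S   [A ::= [ S ]]
((())[S])S => ((())[()])S   [S ::= ( )]
((())[()])S => ((())[()])()   [S ::= ( )]

S=>(S)S=>((S)S)S=>((())S)S=>((())A)S=>((())[S])S=>((())[()])S=>((())[()])()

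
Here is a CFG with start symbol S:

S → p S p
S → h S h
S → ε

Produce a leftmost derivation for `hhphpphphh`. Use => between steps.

S => hSh   [S → h S h]
hSh => hhShh   [S → h S h]
hhShh => hhpSphh   [S → p S p]
hhpSphh => hhphShphh   [S → h S h]
hhphShphh => hhphpSphphh   [S → p S p]
hhphpSphphh => hhphpphphh   [S → ε]

S=>hSh=>hhShh=>hhpSphh=>hhphShphh=>hhphpSphphh=>hhphpphphh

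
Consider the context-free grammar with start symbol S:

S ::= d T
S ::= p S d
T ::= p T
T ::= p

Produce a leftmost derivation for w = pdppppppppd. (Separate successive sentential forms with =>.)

S => pSd => pdTd => pdpTd => pdppTd => pdpppTd => pdppppTd => pdpppppTd => pdppppppTd => pdpppppppTd => pdppppppppd

S => pSd   [S ::= p S d]
pSd => pdTd   [S ::= d T]
pdTd => pdpTd   [T ::= p T]
pdpTd => pdppTd   [T ::= p T]
pdppTd => pdpppTd   [T ::= p T]
pdpppTd => pdppppTd   [T ::= p T]
pdppppTd => pdpppppTd   [T ::= p T]
pdpppppTd => pdppppppTd   [T ::= p T]
pdppppppTd => pdpppppppTd   [T ::= p T]
pdpppppppTd => pdppppppppd   [T ::= p]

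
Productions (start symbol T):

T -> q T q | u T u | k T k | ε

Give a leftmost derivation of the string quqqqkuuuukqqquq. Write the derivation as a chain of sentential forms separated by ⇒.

T ⇒ qTq   [T -> q T q]
qTq ⇒ quTuq   [T -> u T u]
quTuq ⇒ quqTquq   [T -> q T q]
quqTquq ⇒ quqqTqquq   [T -> q T q]
quqqTqquq ⇒ quqqqTqqquq   [T -> q T q]
quqqqTqqquq ⇒ quqqqkTkqqquq   [T -> k T k]
quqqqkTkqqquq ⇒ quqqqkuTukqqquq   [T -> u T u]
quqqqkuTukqqquq ⇒ quqqqkuuTuukqqquq   [T -> u T u]
quqqqkuuTuukqqquq ⇒ quqqqkuuuukqqquq   [T -> ε]

T ⇒ qTq ⇒ quTuq ⇒ quqTquq ⇒ quqqTqquq ⇒ quqqqTqqquq ⇒ quqqqkTkqqquq ⇒ quqqqkuTukqqquq ⇒ quqqqkuuTuukqqquq ⇒ quqqqkuuuukqqquq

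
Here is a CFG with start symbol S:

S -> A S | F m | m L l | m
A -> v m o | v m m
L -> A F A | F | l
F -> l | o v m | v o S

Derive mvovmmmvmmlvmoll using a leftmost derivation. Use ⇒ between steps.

S ⇒ mLl ⇒ mFl ⇒ mvoSl ⇒ mvoASl ⇒ mvovmmSl ⇒ mvovmmmLll ⇒ mvovmmmAFAll ⇒ mvovmmmvmmFAll ⇒ mvovmmmvmmlAll ⇒ mvovmmmvmmlvmoll

S ⇒ mLl   [S -> m L l]
mLl ⇒ mFl   [L -> F]
mFl ⇒ mvoSl   [F -> v o S]
mvoSl ⇒ mvoASl   [S -> A S]
mvoASl ⇒ mvovmmSl   [A -> v m m]
mvovmmSl ⇒ mvovmmmLll   [S -> m L l]
mvovmmmLll ⇒ mvovmmmAFAll   [L -> A F A]
mvovmmmAFAll ⇒ mvovmmmvmmFAll   [A -> v m m]
mvovmmmvmmFAll ⇒ mvovmmmvmmlAll   [F -> l]
mvovmmmvmmlAll ⇒ mvovmmmvmmlvmoll   [A -> v m o]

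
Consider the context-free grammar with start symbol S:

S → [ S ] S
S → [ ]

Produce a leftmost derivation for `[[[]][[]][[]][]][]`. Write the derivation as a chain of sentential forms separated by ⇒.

S ⇒ [S]S ⇒ [[S]S]S ⇒ [[[]]S]S ⇒ [[[]][S]S]S ⇒ [[[]][[]]S]S ⇒ [[[]][[]][S]S]S ⇒ [[[]][[]][[]]S]S ⇒ [[[]][[]][[]][]]S ⇒ [[[]][[]][[]][]][]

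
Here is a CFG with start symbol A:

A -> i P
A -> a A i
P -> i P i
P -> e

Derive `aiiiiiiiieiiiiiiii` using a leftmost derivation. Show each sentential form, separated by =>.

A => aAi => aiPi => aiiPii => aiiiPiii => aiiiiPiiii => aiiiiiPiiiii => aiiiiiiPiiiiii => aiiiiiiiPiiiiiii => aiiiiiiiiPiiiiiiii => aiiiiiiiieiiiiiiii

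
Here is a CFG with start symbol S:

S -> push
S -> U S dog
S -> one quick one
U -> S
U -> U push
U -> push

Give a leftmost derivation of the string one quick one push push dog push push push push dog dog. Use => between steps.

S => U S dog   [S -> U S dog]
U S dog => U push S dog   [U -> U push]
U push S dog => U push push S dog   [U -> U push]
U push push S dog => S push push S dog   [U -> S]
S push push S dog => U S dog push push S dog   [S -> U S dog]
U S dog push push S dog => U push S dog push push S dog   [U -> U push]
U push S dog push push S dog => S push S dog push push S dog   [U -> S]
S push S dog push push S dog => one quick one push S dog push push S dog   [S -> one quick one]
one quick one push S dog push push S dog => one quick one push push dog push push S dog   [S -> push]
one quick one push push dog push push S dog => one quick one push push dog push push U S dog dog   [S -> U S dog]
one quick one push push dog push push U S dog dog => one quick one push push dog push push push S dog dog   [U -> push]
one quick one push push dog push push push S dog dog => one quick one push push dog push push push push dog dog   [S -> push]

S => U S dog => U push S dog => U push push S dog => S push push S dog => U S dog push push S dog => U push S dog push push S dog => S push S dog push push S dog => one quick one push S dog push push S dog => one quick one push push dog push push S dog => one quick one push push dog push push U S dog dog => one quick one push push dog push push push S dog dog => one quick one push push dog push push push push dog dog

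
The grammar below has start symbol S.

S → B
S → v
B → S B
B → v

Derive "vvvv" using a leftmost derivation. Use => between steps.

S => B   [S → B]
B => SB   [B → S B]
SB => BB   [S → B]
BB => SBB   [B → S B]
SBB => vBB   [S → v]
vBB => vSBB   [B → S B]
vSBB => vvBB   [S → v]
vvBB => vvvB   [B → v]
vvvB => vvvv   [B → v]

S=>B=>SB=>BB=>SBB=>vBB=>vSBB=>vvBB=>vvvB=>vvvv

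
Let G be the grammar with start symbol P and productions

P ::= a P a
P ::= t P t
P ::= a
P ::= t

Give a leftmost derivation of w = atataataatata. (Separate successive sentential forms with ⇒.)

P ⇒ aPa ⇒ atPta ⇒ ataPata ⇒ atatPtata ⇒ atataPatata ⇒ atataaPaatata ⇒ atataataatata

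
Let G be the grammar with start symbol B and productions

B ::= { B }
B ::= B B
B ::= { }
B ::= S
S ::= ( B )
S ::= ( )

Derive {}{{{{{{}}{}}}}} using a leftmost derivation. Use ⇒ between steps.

B⇒BB⇒{}B⇒{}{B}⇒{}{{B}}⇒{}{{{B}}}⇒{}{{{{B}}}}⇒{}{{{{BB}}}}⇒{}{{{{{B}B}}}}⇒{}{{{{{{}}B}}}}⇒{}{{{{{{}}{}}}}}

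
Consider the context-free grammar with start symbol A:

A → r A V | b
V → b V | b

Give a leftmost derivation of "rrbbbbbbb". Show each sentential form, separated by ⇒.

A ⇒ rAV   [A → r A V]
rAV ⇒ rrAVV   [A → r A V]
rrAVV ⇒ rrbVV   [A → b]
rrbVV ⇒ rrbbVV   [V → b V]
rrbbVV ⇒ rrbbbVV   [V → b V]
rrbbbVV ⇒ rrbbbbVV   [V → b V]
rrbbbbVV ⇒ rrbbbbbVV   [V → b V]
rrbbbbbVV ⇒ rrbbbbbbV   [V → b]
rrbbbbbbV ⇒ rrbbbbbbb   [V → b]

A ⇒ rAV ⇒ rrAVV ⇒ rrbVV ⇒ rrbbVV ⇒ rrbbbVV ⇒ rrbbbbVV ⇒ rrbbbbbVV ⇒ rrbbbbbbV ⇒ rrbbbbbbb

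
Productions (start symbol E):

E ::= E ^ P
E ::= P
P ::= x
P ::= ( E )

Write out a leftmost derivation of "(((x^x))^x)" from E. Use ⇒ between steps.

E⇒P⇒(E)⇒(E^P)⇒(P^P)⇒((E)^P)⇒((P)^P)⇒(((E))^P)⇒(((E^P))^P)⇒(((P^P))^P)⇒(((x^P))^P)⇒(((x^x))^P)⇒(((x^x))^x)

E ⇒ P   [E ::= P]
P ⇒ (E)   [P ::= ( E )]
(E) ⇒ (E^P)   [E ::= E ^ P]
(E^P) ⇒ (P^P)   [E ::= P]
(P^P) ⇒ ((E)^P)   [P ::= ( E )]
((E)^P) ⇒ ((P)^P)   [E ::= P]
((P)^P) ⇒ (((E))^P)   [P ::= ( E )]
(((E))^P) ⇒ (((E^P))^P)   [E ::= E ^ P]
(((E^P))^P) ⇒ (((P^P))^P)   [E ::= P]
(((P^P))^P) ⇒ (((x^P))^P)   [P ::= x]
(((x^P))^P) ⇒ (((x^x))^P)   [P ::= x]
(((x^x))^P) ⇒ (((x^x))^x)   [P ::= x]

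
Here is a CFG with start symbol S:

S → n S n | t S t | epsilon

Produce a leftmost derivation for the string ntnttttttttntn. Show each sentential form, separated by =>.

S=>nSn=>ntStn=>ntnSntn=>ntntStntn=>ntnttSttntn=>ntntttStttntn=>ntnttttSttttntn=>ntnttttttttntn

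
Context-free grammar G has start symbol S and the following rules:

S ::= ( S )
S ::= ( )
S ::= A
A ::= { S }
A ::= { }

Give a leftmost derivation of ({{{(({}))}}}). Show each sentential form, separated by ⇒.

S ⇒ (S)   [S ::= ( S )]
(S) ⇒ (A)   [S ::= A]
(A) ⇒ ({S})   [A ::= { S }]
({S}) ⇒ ({A})   [S ::= A]
({A}) ⇒ ({{S}})   [A ::= { S }]
({{S}}) ⇒ ({{A}})   [S ::= A]
({{A}}) ⇒ ({{{S}}})   [A ::= { S }]
({{{S}}}) ⇒ ({{{(S)}}})   [S ::= ( S )]
({{{(S)}}}) ⇒ ({{{((S))}}})   [S ::= ( S )]
({{{((S))}}}) ⇒ ({{{((A))}}})   [S ::= A]
({{{((A))}}}) ⇒ ({{{(({}))}}})   [A ::= { }]

S⇒(S)⇒(A)⇒({S})⇒({A})⇒({{S}})⇒({{A}})⇒({{{S}}})⇒({{{(S)}}})⇒({{{((S))}}})⇒({{{((A))}}})⇒({{{(({}))}}})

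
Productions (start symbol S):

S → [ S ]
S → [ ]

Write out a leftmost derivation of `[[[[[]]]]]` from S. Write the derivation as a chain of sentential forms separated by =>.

S=>[S]=>[[S]]=>[[[S]]]=>[[[[S]]]]=>[[[[[]]]]]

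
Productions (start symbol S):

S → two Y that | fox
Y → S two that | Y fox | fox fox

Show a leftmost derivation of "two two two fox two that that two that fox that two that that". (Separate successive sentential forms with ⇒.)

S ⇒ two Y that ⇒ two S two that that ⇒ two two Y that two that that ⇒ two two Y fox that two that that ⇒ two two S two that fox that two that that ⇒ two two two Y that two that fox that two that that ⇒ two two two S two that that two that fox that two that that ⇒ two two two fox two that that two that fox that two that that

S ⇒ two Y that   [S → two Y that]
two Y that ⇒ two S two that that   [Y → S two that]
two S two that that ⇒ two two Y that two that that   [S → two Y that]
two two Y that two that that ⇒ two two Y fox that two that that   [Y → Y fox]
two two Y fox that two that that ⇒ two two S two that fox that two that that   [Y → S two that]
two two S two that fox that two that that ⇒ two two two Y that two that fox that two that that   [S → two Y that]
two two two Y that two that fox that two that that ⇒ two two two S two that that two that fox that two that that   [Y → S two that]
two two two S two that that two that fox that two that that ⇒ two two two fox two that that two that fox that two that that   [S → fox]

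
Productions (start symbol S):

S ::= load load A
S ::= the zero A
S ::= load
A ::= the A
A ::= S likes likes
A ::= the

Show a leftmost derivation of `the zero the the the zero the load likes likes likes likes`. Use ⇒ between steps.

S ⇒ the zero A ⇒ the zero the A ⇒ the zero the the A ⇒ the zero the the S likes likes ⇒ the zero the the the zero A likes likes ⇒ the zero the the the zero the A likes likes ⇒ the zero the the the zero the S likes likes likes likes ⇒ the zero the the the zero the load likes likes likes likes

S ⇒ the zero A   [S ::= the zero A]
the zero A ⇒ the zero the A   [A ::= the A]
the zero the A ⇒ the zero the the A   [A ::= the A]
the zero the the A ⇒ the zero the the S likes likes   [A ::= S likes likes]
the zero the the S likes likes ⇒ the zero the the the zero A likes likes   [S ::= the zero A]
the zero the the the zero A likes likes ⇒ the zero the the the zero the A likes likes   [A ::= the A]
the zero the the the zero the A likes likes ⇒ the zero the the the zero the S likes likes likes likes   [A ::= S likes likes]
the zero the the the zero the S likes likes likes likes ⇒ the zero the the the zero the load likes likes likes likes   [S ::= load]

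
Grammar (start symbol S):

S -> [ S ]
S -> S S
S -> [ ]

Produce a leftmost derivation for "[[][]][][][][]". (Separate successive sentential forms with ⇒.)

S ⇒ SS ⇒ SSS ⇒ SSSS ⇒ SSSSS ⇒ [S]SSSS ⇒ [SS]SSSS ⇒ [[]S]SSSS ⇒ [[][]]SSSS ⇒ [[][]][]SSS ⇒ [[][]][][]SS ⇒ [[][]][][][]S ⇒ [[][]][][][][]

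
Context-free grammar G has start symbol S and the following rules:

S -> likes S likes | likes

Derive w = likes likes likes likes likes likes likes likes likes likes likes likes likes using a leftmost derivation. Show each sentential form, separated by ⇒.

S ⇒ likes S likes ⇒ likes likes S likes likes ⇒ likes likes likes S likes likes likes ⇒ likes likes likes likes S likes likes likes likes ⇒ likes likes likes likes likes S likes likes likes likes likes ⇒ likes likes likes likes likes likes S likes likes likes likes likes likes ⇒ likes likes likes likes likes likes likes likes likes likes likes likes likes

S ⇒ likes S likes   [S -> likes S likes]
likes S likes ⇒ likes likes S likes likes   [S -> likes S likes]
likes likes S likes likes ⇒ likes likes likes S likes likes likes   [S -> likes S likes]
likes likes likes S likes likes likes ⇒ likes likes likes likes S likes likes likes likes   [S -> likes S likes]
likes likes likes likes S likes likes likes likes ⇒ likes likes likes likes likes S likes likes likes likes likes   [S -> likes S likes]
likes likes likes likes likes S likes likes likes likes likes ⇒ likes likes likes likes likes likes S likes likes likes likes likes likes   [S -> likes S likes]
likes likes likes likes likes likes S likes likes likes likes likes likes ⇒ likes likes likes likes likes likes likes likes likes likes likes likes likes   [S -> likes]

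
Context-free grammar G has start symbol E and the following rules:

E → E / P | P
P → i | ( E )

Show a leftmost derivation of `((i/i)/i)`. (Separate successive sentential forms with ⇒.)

E ⇒ P   [E → P]
P ⇒ (E)   [P → ( E )]
(E) ⇒ (E/P)   [E → E / P]
(E/P) ⇒ (P/P)   [E → P]
(P/P) ⇒ ((E)/P)   [P → ( E )]
((E)/P) ⇒ ((E/P)/P)   [E → E / P]
((E/P)/P) ⇒ ((P/P)/P)   [E → P]
((P/P)/P) ⇒ ((i/P)/P)   [P → i]
((i/P)/P) ⇒ ((i/i)/P)   [P → i]
((i/i)/P) ⇒ ((i/i)/i)   [P → i]

E⇒P⇒(E)⇒(E/P)⇒(P/P)⇒((E)/P)⇒((E/P)/P)⇒((P/P)/P)⇒((i/P)/P)⇒((i/i)/P)⇒((i/i)/i)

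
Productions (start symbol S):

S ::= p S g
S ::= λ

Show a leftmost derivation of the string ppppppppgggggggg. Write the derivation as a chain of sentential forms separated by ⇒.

S ⇒ pSg   [S ::= p S g]
pSg ⇒ ppSgg   [S ::= p S g]
ppSgg ⇒ pppSggg   [S ::= p S g]
pppSggg ⇒ ppppSgggg   [S ::= p S g]
ppppSgggg ⇒ pppppSggggg   [S ::= p S g]
pppppSggggg ⇒ ppppppSgggggg   [S ::= p S g]
ppppppSgggggg ⇒ pppppppSggggggg   [S ::= p S g]
pppppppSggggggg ⇒ ppppppppSgggggggg   [S ::= p S g]
ppppppppSgggggggg ⇒ ppppppppgggggggg   [S ::= λ]

S ⇒ pSg ⇒ ppSgg ⇒ pppSggg ⇒ ppppSgggg ⇒ pppppSggggg ⇒ ppppppSgggggg ⇒ pppppppSggggggg ⇒ ppppppppSgggggggg ⇒ ppppppppgggggggg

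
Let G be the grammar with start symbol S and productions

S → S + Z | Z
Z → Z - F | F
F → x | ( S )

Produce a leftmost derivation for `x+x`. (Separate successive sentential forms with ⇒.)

S ⇒ S+Z   [S → S + Z]
S+Z ⇒ Z+Z   [S → Z]
Z+Z ⇒ F+Z   [Z → F]
F+Z ⇒ x+Z   [F → x]
x+Z ⇒ x+F   [Z → F]
x+F ⇒ x+x   [F → x]

S ⇒ S+Z ⇒ Z+Z ⇒ F+Z ⇒ x+Z ⇒ x+F ⇒ x+x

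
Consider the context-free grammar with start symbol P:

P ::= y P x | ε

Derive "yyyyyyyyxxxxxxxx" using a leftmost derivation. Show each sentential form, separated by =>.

P => yPx   [P ::= y P x]
yPx => yyPxx   [P ::= y P x]
yyPxx => yyyPxxx   [P ::= y P x]
yyyPxxx => yyyyPxxxx   [P ::= y P x]
yyyyPxxxx => yyyyyPxxxxx   [P ::= y P x]
yyyyyPxxxxx => yyyyyyPxxxxxx   [P ::= y P x]
yyyyyyPxxxxxx => yyyyyyyPxxxxxxx   [P ::= y P x]
yyyyyyyPxxxxxxx => yyyyyyyyPxxxxxxxx   [P ::= y P x]
yyyyyyyyPxxxxxxxx => yyyyyyyyxxxxxxxx   [P ::= ε]

P => yPx => yyPxx => yyyPxxx => yyyyPxxxx => yyyyyPxxxxx => yyyyyyPxxxxxx => yyyyyyyPxxxxxxx => yyyyyyyyPxxxxxxxx => yyyyyyyyxxxxxxxx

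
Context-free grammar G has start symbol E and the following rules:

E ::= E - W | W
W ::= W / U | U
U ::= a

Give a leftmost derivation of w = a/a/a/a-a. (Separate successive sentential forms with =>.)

E => E-W   [E ::= E - W]
E-W => W-W   [E ::= W]
W-W => W/U-W   [W ::= W / U]
W/U-W => W/U/U-W   [W ::= W / U]
W/U/U-W => W/U/U/U-W   [W ::= W / U]
W/U/U/U-W => U/U/U/U-W   [W ::= U]
U/U/U/U-W => a/U/U/U-W   [U ::= a]
a/U/U/U-W => a/a/U/U-W   [U ::= a]
a/a/U/U-W => a/a/a/U-W   [U ::= a]
a/a/a/U-W => a/a/a/a-W   [U ::= a]
a/a/a/a-W => a/a/a/a-U   [W ::= U]
a/a/a/a-U => a/a/a/a-a   [U ::= a]

E=>E-W=>W-W=>W/U-W=>W/U/U-W=>W/U/U/U-W=>U/U/U/U-W=>a/U/U/U-W=>a/a/U/U-W=>a/a/a/U-W=>a/a/a/a-W=>a/a/a/a-U=>a/a/a/a-a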